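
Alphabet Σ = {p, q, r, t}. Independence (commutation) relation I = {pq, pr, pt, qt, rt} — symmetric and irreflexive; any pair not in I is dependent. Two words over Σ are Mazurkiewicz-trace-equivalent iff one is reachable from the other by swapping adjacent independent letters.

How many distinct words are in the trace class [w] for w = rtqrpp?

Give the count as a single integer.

60

#0=r has no predecessor
#1=t has no predecessor
#2=q depends on [0:r]
#3=r depends on [2:q]
#4=p has no predecessor
#5=p depends on [4:p]
sources: [0:r, 1:t, 4:p]
N(rest) = Σ N(rest − s) over sources s of rest; N(one piece) = 1:
  size 1 → [1]=1  [3]=1  [5]=1
  size 2 → [1,3]=2  [1,5]=2  [2,3]=1  [3,5]=2  [4,5]=1
  size 3 → [0,2,3]=1  [1,2,3]=3  [1,3,5]=6  [1,4,5]=3  [2,3,5]=3  [3,4,5]=3
  size 4 → [0,1,2,3]=4  [0,2,3,5]=4  [1,2,3,5]=12  [1,3,4,5]=12  [2,3,4,5]=6
  first=0(r) contributes 30
  first=1(t) contributes 10
  first=4(p) contributes 20
|[w]| = 60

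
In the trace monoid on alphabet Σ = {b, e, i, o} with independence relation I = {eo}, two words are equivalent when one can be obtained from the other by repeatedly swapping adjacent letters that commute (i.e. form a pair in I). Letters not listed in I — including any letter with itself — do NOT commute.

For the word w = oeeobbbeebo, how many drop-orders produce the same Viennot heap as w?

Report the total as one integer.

6

piece 0:o — minimal
piece 1:e — minimal
piece 2:e rests on {1:e}
piece 3:o rests on {0:o}
piece 4:b rests on {2:e, 3:o}
piece 5:b rests on {4:b}
piece 6:b rests on {5:b}
piece 7:e rests on {6:b}
piece 8:e rests on {7:e}
piece 9:b rests on {8:e}
piece 10:o rests on {9:b}
minimal pieces: {0:o, 1:e}
ways to finish when only these pieces remain (= sum over removing one remaining piece with nothing left below it):
  1 left: {10}→1
  2 left: {9,10}→1
  3 left: {8,9,10}→1
  4 left: {7,8,9,10}→1
  5 left: {6,7,8,9,10}→1
  6 left: {5,6,7,8,9,10}→1
  7 left: {4,5,6,7,8,9,10}→1
  8 left: {2,4,5,6,7,8,9,10}→1  {3,4,5,6,7,8,9,10}→1
  9 left: {0,3,4,5,6,7,8,9,10}→1  {1,2,4,5,6,7,8,9,10}→1  {2,3,4,5,6,7,8,9,10}→2
  placing 0:o first → 3 extensions
  placing 1:e first → 3 extensions
total linear extensions = 6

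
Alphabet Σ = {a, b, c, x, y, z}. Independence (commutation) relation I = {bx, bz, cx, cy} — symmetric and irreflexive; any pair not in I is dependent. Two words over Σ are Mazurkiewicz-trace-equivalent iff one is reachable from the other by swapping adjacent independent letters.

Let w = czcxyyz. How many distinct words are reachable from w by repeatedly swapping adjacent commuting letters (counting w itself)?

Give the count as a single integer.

4

piece 0:c — minimal
piece 1:z rests on {0:c}
piece 2:c rests on {1:z}
piece 3:x rests on {1:z}
piece 4:y rests on {3:x}
piece 5:y rests on {4:y}
piece 6:z rests on {2:c, 5:y}
minimal pieces: {0:c}
ways to finish when only these pieces remain (= sum over removing one remaining piece with nothing left below it):
  1 left: {6}→1
  2 left: {2,6}→1  {5,6}→1
  3 left: {2,5,6}→2  {4,5,6}→1
  4 left: {2,4,5,6}→3  {3,4,5,6}→1
  5 left: {2,3,4,5,6}→4
  placing 0:c first → 4 extensions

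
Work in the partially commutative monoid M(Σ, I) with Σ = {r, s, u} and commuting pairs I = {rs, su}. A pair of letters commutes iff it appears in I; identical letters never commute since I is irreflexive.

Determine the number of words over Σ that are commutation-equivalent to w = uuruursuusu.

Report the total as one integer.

drop 0:u onto floor
drop 1:u onto {0:u}
drop 2:r onto {1:u}
drop 3:u onto {2:r}
drop 4:u onto {3:u}
drop 5:r onto {4:u}
drop 6:s onto floor
drop 7:u onto {5:r}
drop 8:u onto {7:u}
drop 9:s onto {6:s}
drop 10:u onto {8:u}
ground layer = {0:u, 6:s}
drop-orders for the pieces not yet dropped (sum over which currently-grounded one goes next):
  1 to go: {9} 1  {10} 1
  2 to go: {6,9} 1  {8,10} 1  {9,10} 2
  3 to go: {6,9,10} 3  {7,8,10} 1  {8,9,10} 3
  4 to go: {5,7,8,10} 1  {6,8,9,10} 6  {7,8,9,10} 4
  5 to go: {4,5,7,8,10} 1  {5,7,8,9,10} 5  {6,7,8,9,10} 10
  6 to go: {3,4,5,7,8,10} 1  {4,5,7,8,9,10} 6  {5,6,7,8,9,10} 15
  7 to go: {2,3,4,5,7,8,10} 1  {3,4,5,7,8,9,10} 7  {4,5,6,7,8,9,10} 21
  8 to go: {1,2,3,4,5,7,8,10} 1  {2,3,4,5,7,8,9,10} 8  {3,4,5,6,7,8,9,10} 28
  9 to go: {0,1,2,3,4,5,7,8,10} 1  {1,2,3,4,5,7,8,9,10} 9  {2,3,4,5,6,7,8,9,10} 36
  if 0:u drops first: 45 orders
  if 6:s drops first: 10 orders
heap linearizations: 55

55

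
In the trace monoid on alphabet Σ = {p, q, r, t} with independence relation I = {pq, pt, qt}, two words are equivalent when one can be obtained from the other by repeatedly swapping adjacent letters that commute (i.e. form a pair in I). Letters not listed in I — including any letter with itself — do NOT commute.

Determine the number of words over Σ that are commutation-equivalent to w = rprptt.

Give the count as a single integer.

#0=r has no predecessor
#1=p depends on [0:r]
#2=r depends on [1:p]
#3=p depends on [2:r]
#4=t depends on [2:r]
#5=t depends on [4:t]
sources: [0:r]
N(rest) = Σ N(rest − s) over sources s of rest; N(one piece) = 1:
  size 1 → [3]=1  [5]=1
  size 2 → [3,5]=2  [4,5]=1
  size 3 → [3,4,5]=3
  size 4 → [2,3,4,5]=3
  first=0(r) contributes 3

3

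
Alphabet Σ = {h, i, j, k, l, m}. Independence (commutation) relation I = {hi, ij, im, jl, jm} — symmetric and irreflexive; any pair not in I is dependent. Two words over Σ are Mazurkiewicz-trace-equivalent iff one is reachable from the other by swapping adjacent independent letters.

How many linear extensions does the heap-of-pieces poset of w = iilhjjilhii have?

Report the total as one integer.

50

drop 0:i onto floor
drop 1:i onto {0:i}
drop 2:l onto {1:i}
drop 3:h onto {2:l}
drop 4:j onto {3:h}
drop 5:j onto {4:j}
drop 6:i onto {2:l}
drop 7:l onto {3:h, 6:i}
drop 8:h onto {5:j, 7:l}
drop 9:i onto {7:l}
drop 10:i onto {9:i}
ground layer = {0:i}
drop-orders for the pieces not yet dropped (sum over which currently-grounded one goes next):
  1 to go: {8} 1  {10} 1
  2 to go: {5,8} 1  {8,10} 2  {9,10} 1
  3 to go: {4,5,8} 1  {5,8,10} 3  {8,9,10} 3
  4 to go: {4,5,8,10} 4  {5,8,9,10} 6  {7,8,9,10} 3
  5 to go: {4,5,8,9,10} 10  {5,7,8,9,10} 9  {6,7,8,9,10} 3
  6 to go: {4,5,7,8,9,10} 19  {5,6,7,8,9,10} 12
  7 to go: {3,4,5,7,8,9,10} 19  {4,5,6,7,8,9,10} 31
  8 to go: {3,4,5,6,7,8,9,10} 50
  9 to go: {2,3,4,5,6,7,8,9,10} 50
  if 0:i drops first: 50 orders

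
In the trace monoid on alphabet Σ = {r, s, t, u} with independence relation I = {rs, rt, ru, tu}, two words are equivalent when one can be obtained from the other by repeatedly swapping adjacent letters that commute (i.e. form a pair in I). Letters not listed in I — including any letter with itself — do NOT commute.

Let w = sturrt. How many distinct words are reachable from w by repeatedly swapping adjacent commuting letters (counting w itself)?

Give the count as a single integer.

45

drop 0:s onto floor
drop 1:t onto {0:s}
drop 2:u onto {0:s}
drop 3:r onto floor
drop 4:r onto {3:r}
drop 5:t onto {1:t}
ground layer = {0:s, 3:r}
drop-orders for the pieces not yet dropped (sum over which currently-grounded one goes next):
  1 to go: {2} 1  {4} 1  {5} 1
  2 to go: {1,5} 1  {2,4} 2  {2,5} 2  {3,4} 1  {4,5} 2
  3 to go: {1,2,5} 3  {1,4,5} 3  {2,3,4} 3  {2,4,5} 6  {3,4,5} 3
  4 to go: {0,1,2,5} 3  {1,2,4,5} 12  {1,3,4,5} 6  {2,3,4,5} 12
  if 0:s drops first: 30 orders
  if 3:r drops first: 15 orders
heap linearizations: 45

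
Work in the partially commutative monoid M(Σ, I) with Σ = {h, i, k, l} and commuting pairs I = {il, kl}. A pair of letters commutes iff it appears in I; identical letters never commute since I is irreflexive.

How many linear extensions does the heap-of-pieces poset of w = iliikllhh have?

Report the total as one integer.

35

#0=i has no predecessor
#1=l has no predecessor
#2=i depends on [0:i]
#3=i depends on [2:i]
#4=k depends on [3:i]
#5=l depends on [1:l]
#6=l depends on [5:l]
#7=h depends on [4:k, 6:l]
#8=h depends on [7:h]
sources: [0:i, 1:l]
N(rest) = Σ N(rest − s) over sources s of rest; N(one piece) = 1:
  size 1 → [8]=1
  size 2 → [7,8]=1
  size 3 → [4,7,8]=1  [6,7,8]=1
  size 4 → [3,4,7,8]=1  [4,6,7,8]=2  [5,6,7,8]=1
  size 5 → [1,5,6,7,8]=1  [2,3,4,7,8]=1  [3,4,6,7,8]=3  [4,5,6,7,8]=3
  size 6 → [0,2,3,4,7,8]=1  [1,4,5,6,7,8]=4  [2,3,4,6,7,8]=4  [3,4,5,6,7,8]=6
  size 7 → [0,2,3,4,6,7,8]=5  [1,3,4,5,6,7,8]=10  [2,3,4,5,6,7,8]=10
  first=0(i) contributes 20
  first=1(l) contributes 15
|[w]| = 35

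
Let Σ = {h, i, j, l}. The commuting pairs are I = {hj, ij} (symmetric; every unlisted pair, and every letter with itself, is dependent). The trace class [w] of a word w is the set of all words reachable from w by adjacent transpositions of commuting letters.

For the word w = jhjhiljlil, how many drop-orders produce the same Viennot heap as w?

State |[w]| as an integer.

10

0(j) covers ∅
1(h) covers ∅
2(j) covers 0:j
3(h) covers 1:h
4(i) covers 3:h
5(l) covers 2:j, 4:i
6(j) covers 5:l
7(l) covers 6:j
8(i) covers 7:l
9(l) covers 8:i
floor of heap: 0:j, 1:h
completions by unplaced set U, small U first (add the entries for U minus each lowest piece of U):
  |U|=1: {9}:1
  |U|=2: {8,9}:1
  |U|=3: {7,8,9}:1
  |U|=4: {6,7,8,9}:1
  |U|=5: {5,6,7,8,9}:1
  |U|=6: {2,5,6,7,8,9}:1  {4,5,6,7,8,9}:1
  |U|=7: {0,2,5,6,7,8,9}:1  {2,4,5,6,7,8,9}:2  {3,4,5,6,7,8,9}:1
  |U|=8: {0,2,4,5,6,7,8,9}:3  {1,3,4,5,6,7,8,9}:1  {2,3,4,5,6,7,8,9}:3
  start at 0(j): 4
  start at 1(h): 6
sum over floor = 10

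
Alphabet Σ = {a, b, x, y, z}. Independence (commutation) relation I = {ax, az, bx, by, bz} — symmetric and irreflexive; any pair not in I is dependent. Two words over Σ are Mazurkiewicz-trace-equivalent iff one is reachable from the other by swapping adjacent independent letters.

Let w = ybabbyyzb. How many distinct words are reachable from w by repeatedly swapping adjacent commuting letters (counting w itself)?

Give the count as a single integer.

0(y) covers ∅
1(b) covers ∅
2(a) covers 0:y, 1:b
3(b) covers 2:a
4(b) covers 3:b
5(y) covers 2:a
6(y) covers 5:y
7(z) covers 6:y
8(b) covers 4:b
floor of heap: 0:y, 1:b
completions by unplaced set U, small U first (add the entries for U minus each lowest piece of U):
  |U|=1: {7}:1  {8}:1
  |U|=2: {4,8}:1  {6,7}:1  {7,8}:2
  |U|=3: {3,4,8}:1  {4,7,8}:3  {5,6,7}:1  {6,7,8}:3
  |U|=4: {3,4,7,8}:4  {4,6,7,8}:6  {5,6,7,8}:4
  |U|=5: {3,4,6,7,8}:10  {4,5,6,7,8}:10
  |U|=6: {3,4,5,6,7,8}:20
  |U|=7: {2,3,4,5,6,7,8}:20
  start at 0(y): 20
  start at 1(b): 20
sum over floor = 40

40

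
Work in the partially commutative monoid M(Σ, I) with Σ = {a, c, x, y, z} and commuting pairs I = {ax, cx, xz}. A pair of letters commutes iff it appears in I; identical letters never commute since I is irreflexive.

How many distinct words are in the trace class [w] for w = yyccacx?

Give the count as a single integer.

5

piece 0:y — minimal
piece 1:y rests on {0:y}
piece 2:c rests on {1:y}
piece 3:c rests on {2:c}
piece 4:a rests on {3:c}
piece 5:c rests on {4:a}
piece 6:x rests on {1:y}
minimal pieces: {0:y}
ways to finish when only these pieces remain (= sum over removing one remaining piece with nothing left below it):
  1 left: {5}→1  {6}→1
  2 left: {4,5}→1  {5,6}→2
  3 left: {3,4,5}→1  {4,5,6}→3
  4 left: {2,3,4,5}→1  {3,4,5,6}→4
  5 left: {2,3,4,5,6}→5
  placing 0:y first → 5 extensions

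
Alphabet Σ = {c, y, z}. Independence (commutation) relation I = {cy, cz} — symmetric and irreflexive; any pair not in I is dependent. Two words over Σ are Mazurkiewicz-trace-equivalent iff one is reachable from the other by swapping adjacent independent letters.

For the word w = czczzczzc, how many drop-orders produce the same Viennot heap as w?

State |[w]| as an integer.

#0=c has no predecessor
#1=z has no predecessor
#2=c depends on [0:c]
#3=z depends on [1:z]
#4=z depends on [3:z]
#5=c depends on [2:c]
#6=z depends on [4:z]
#7=z depends on [6:z]
#8=c depends on [5:c]
sources: [0:c, 1:z]
N(rest) = Σ N(rest − s) over sources s of rest; N(one piece) = 1:
  size 1 → [7]=1  [8]=1
  size 2 → [5,8]=1  [6,7]=1  [7,8]=2
  size 3 → [2,5,8]=1  [4,6,7]=1  [5,7,8]=3  [6,7,8]=3
  size 4 → [0,2,5,8]=1  [2,5,7,8]=4  [3,4,6,7]=1  [4,6,7,8]=4  [5,6,7,8]=6
  size 5 → [0,2,5,7,8]=5  [1,3,4,6,7]=1  [2,5,6,7,8]=10  [3,4,6,7,8]=5  [4,5,6,7,8]=10
  size 6 → [0,2,5,6,7,8]=15  [1,3,4,6,7,8]=6  [2,4,5,6,7,8]=20  [3,4,5,6,7,8]=15
  size 7 → [0,2,4,5,6,7,8]=35  [1,3,4,5,6,7,8]=21  [2,3,4,5,6,7,8]=35
  first=0(c) contributes 56
  first=1(z) contributes 70
|[w]| = 126

126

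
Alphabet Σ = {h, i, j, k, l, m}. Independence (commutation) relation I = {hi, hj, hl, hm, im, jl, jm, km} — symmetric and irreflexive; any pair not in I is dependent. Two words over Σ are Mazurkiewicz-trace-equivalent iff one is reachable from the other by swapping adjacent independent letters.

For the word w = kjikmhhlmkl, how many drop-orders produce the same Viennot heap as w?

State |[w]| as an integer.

0(k) covers ∅
1(j) covers 0:k
2(i) covers 1:j
3(k) covers 2:i
4(m) covers ∅
5(h) covers 3:k
6(h) covers 5:h
7(l) covers 3:k, 4:m
8(m) covers 7:l
9(k) covers 6:h, 7:l
10(l) covers 8:m, 9:k
floor of heap: 0:k, 4:m
completions by unplaced set U, small U first (add the entries for U minus each lowest piece of U):
  |U|=1: {10}:1
  |U|=2: {8,10}:1  {9,10}:1
  |U|=3: {6,9,10}:1  {8,9,10}:2
  |U|=4: {5,6,9,10}:1  {6,8,9,10}:3  {7,8,9,10}:2
  |U|=5: {4,7,8,9,10}:2  {5,6,8,9,10}:4  {6,7,8,9,10}:5
  |U|=6: {4,6,7,8,9,10}:7  {5,6,7,8,9,10}:9
  |U|=7: {3,5,6,7,8,9,10}:9  {4,5,6,7,8,9,10}:16
  |U|=8: {2,3,5,6,7,8,9,10}:9  {3,4,5,6,7,8,9,10}:25
  |U|=9: {1,2,3,5,6,7,8,9,10}:9  {2,3,4,5,6,7,8,9,10}:34
  start at 0(k): 43
  start at 4(m): 9
sum over floor = 52

52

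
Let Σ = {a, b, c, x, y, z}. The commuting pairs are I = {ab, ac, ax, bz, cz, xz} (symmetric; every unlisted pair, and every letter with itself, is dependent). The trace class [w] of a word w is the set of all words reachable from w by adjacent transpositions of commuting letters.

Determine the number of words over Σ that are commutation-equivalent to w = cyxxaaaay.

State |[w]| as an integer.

15

drop 0:c onto floor
drop 1:y onto {0:c}
drop 2:x onto {1:y}
drop 3:x onto {2:x}
drop 4:a onto {1:y}
drop 5:a onto {4:a}
drop 6:a onto {5:a}
drop 7:a onto {6:a}
drop 8:y onto {3:x, 7:a}
ground layer = {0:c}
drop-orders for the pieces not yet dropped (sum over which currently-grounded one goes next):
  1 to go: {8} 1
  2 to go: {3,8} 1  {7,8} 1
  3 to go: {2,3,8} 1  {3,7,8} 2  {6,7,8} 1
  4 to go: {2,3,7,8} 3  {3,6,7,8} 3  {5,6,7,8} 1
  5 to go: {2,3,6,7,8} 6  {3,5,6,7,8} 4  {4,5,6,7,8} 1
  6 to go: {2,3,5,6,7,8} 10  {3,4,5,6,7,8} 5
  7 to go: {2,3,4,5,6,7,8} 15
  if 0:c drops first: 15 orders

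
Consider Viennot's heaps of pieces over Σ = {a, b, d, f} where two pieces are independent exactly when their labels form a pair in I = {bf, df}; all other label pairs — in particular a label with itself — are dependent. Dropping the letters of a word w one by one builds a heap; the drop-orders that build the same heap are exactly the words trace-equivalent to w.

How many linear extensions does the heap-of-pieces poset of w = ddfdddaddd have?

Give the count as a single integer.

0(d) covers ∅
1(d) covers 0:d
2(f) covers ∅
3(d) covers 1:d
4(d) covers 3:d
5(d) covers 4:d
6(a) covers 2:f, 5:d
7(d) covers 6:a
8(d) covers 7:d
9(d) covers 8:d
floor of heap: 0:d, 2:f
completions by unplaced set U, small U first (add the entries for U minus each lowest piece of U):
  |U|=1: {9}:1
  |U|=2: {8,9}:1
  |U|=3: {7,8,9}:1
  |U|=4: {6,7,8,9}:1
  |U|=5: {2,6,7,8,9}:1  {5,6,7,8,9}:1
  |U|=6: {2,5,6,7,8,9}:2  {4,5,6,7,8,9}:1
  |U|=7: {2,4,5,6,7,8,9}:3  {3,4,5,6,7,8,9}:1
  |U|=8: {1,3,4,5,6,7,8,9}:1  {2,3,4,5,6,7,8,9}:4
  start at 0(d): 5
  start at 2(f): 1
sum over floor = 6

6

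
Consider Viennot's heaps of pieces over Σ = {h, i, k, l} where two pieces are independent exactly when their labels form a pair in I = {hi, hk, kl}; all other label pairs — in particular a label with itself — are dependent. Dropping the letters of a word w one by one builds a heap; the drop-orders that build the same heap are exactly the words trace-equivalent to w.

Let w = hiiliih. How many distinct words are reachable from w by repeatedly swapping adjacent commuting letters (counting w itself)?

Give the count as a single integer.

piece 0:h — minimal
piece 1:i — minimal
piece 2:i rests on {1:i}
piece 3:l rests on {0:h, 2:i}
piece 4:i rests on {3:l}
piece 5:i rests on {4:i}
piece 6:h rests on {3:l}
minimal pieces: {0:h, 1:i}
ways to finish when only these pieces remain (= sum over removing one remaining piece with nothing left below it):
  1 left: {5}→1  {6}→1
  2 left: {4,5}→1  {5,6}→2
  3 left: {4,5,6}→3
  4 left: {3,4,5,6}→3
  5 left: {0,3,4,5,6}→3  {2,3,4,5,6}→3
  placing 0:h first → 3 extensions
  placing 1:i first → 6 extensions
total linear extensions = 9

9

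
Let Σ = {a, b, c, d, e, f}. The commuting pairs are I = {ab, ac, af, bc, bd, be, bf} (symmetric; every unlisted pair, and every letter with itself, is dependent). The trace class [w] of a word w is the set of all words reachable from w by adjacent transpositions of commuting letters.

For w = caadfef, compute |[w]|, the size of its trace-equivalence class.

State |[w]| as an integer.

3

#0=c has no predecessor
#1=a has no predecessor
#2=a depends on [1:a]
#3=d depends on [0:c, 2:a]
#4=f depends on [3:d]
#5=e depends on [4:f]
#6=f depends on [5:e]
sources: [0:c, 1:a]
N(rest) = Σ N(rest − s) over sources s of rest; N(one piece) = 1:
  size 1 → [6]=1
  size 2 → [5,6]=1
  size 3 → [4,5,6]=1
  size 4 → [3,4,5,6]=1
  size 5 → [0,3,4,5,6]=1  [2,3,4,5,6]=1
  first=0(c) contributes 1
  first=1(a) contributes 2
|[w]| = 3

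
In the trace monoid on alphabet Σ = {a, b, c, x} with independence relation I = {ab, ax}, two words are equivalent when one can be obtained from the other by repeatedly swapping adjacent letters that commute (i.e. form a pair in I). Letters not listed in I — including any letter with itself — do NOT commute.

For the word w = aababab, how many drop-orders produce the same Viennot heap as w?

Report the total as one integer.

piece 0:a — minimal
piece 1:a rests on {0:a}
piece 2:b — minimal
piece 3:a rests on {1:a}
piece 4:b rests on {2:b}
piece 5:a rests on {3:a}
piece 6:b rests on {4:b}
minimal pieces: {0:a, 2:b}
ways to finish when only these pieces remain (= sum over removing one remaining piece with nothing left below it):
  1 left: {5}→1  {6}→1
  2 left: {3,5}→1  {4,6}→1  {5,6}→2
  3 left: {1,3,5}→1  {2,4,6}→1  {3,5,6}→3  {4,5,6}→3
  4 left: {0,1,3,5}→1  {1,3,5,6}→4  {2,4,5,6}→4  {3,4,5,6}→6
  5 left: {0,1,3,5,6}→5  {1,3,4,5,6}→10  {2,3,4,5,6}→10
  placing 0:a first → 20 extensions
  placing 2:b first → 15 extensions
total linear extensions = 35

35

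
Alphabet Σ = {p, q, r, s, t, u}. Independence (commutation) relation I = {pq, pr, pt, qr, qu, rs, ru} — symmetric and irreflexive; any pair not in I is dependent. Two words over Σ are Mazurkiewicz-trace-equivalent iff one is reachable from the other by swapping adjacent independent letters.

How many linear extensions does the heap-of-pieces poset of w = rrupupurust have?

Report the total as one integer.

drop 0:r onto floor
drop 1:r onto {0:r}
drop 2:u onto floor
drop 3:p onto {2:u}
drop 4:u onto {3:p}
drop 5:p onto {4:u}
drop 6:u onto {5:p}
drop 7:r onto {1:r}
drop 8:u onto {6:u}
drop 9:s onto {8:u}
drop 10:t onto {7:r, 9:s}
ground layer = {0:r, 2:u}
drop-orders for the pieces not yet dropped (sum over which currently-grounded one goes next):
  1 to go: {10} 1
  2 to go: {7,10} 1  {9,10} 1
  3 to go: {1,7,10} 1  {7,9,10} 2  {8,9,10} 1
  4 to go: {0,1,7,10} 1  {1,7,9,10} 3  {6,8,9,10} 1  {7,8,9,10} 3
  5 to go: {0,1,7,9,10} 4  {1,7,8,9,10} 6  {5,6,8,9,10} 1  {6,7,8,9,10} 4
  6 to go: {0,1,7,8,9,10} 10  {1,6,7,8,9,10} 10  {4,5,6,8,9,10} 1  {5,6,7,8,9,10} 5
  7 to go: {0,1,6,7,8,9,10} 20  {1,5,6,7,8,9,10} 15  {3,4,5,6,8,9,10} 1  {4,5,6,7,8,9,10} 6
  8 to go: {0,1,5,6,7,8,9,10} 35  {1,4,5,6,7,8,9,10} 21  {2,3,4,5,6,8,9,10} 1  {3,4,5,6,7,8,9,10} 7
  9 to go: {0,1,4,5,6,7,8,9,10} 56  {1,3,4,5,6,7,8,9,10} 28  {2,3,4,5,6,7,8,9,10} 8
  if 0:r drops first: 36 orders
  if 2:u drops first: 84 orders
heap linearizations: 120

120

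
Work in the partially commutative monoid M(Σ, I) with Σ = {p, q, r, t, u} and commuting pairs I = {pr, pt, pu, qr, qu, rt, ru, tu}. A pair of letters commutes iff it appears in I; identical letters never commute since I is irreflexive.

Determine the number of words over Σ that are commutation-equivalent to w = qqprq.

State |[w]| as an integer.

0(q) covers ∅
1(q) covers 0:q
2(p) covers 1:q
3(r) covers ∅
4(q) covers 2:p
floor of heap: 0:q, 3:r
completions by unplaced set U, small U first (add the entries for U minus each lowest piece of U):
  |U|=1: {3}:1  {4}:1
  |U|=2: {2,4}:1  {3,4}:2
  |U|=3: {1,2,4}:1  {2,3,4}:3
  start at 0(q): 4
  start at 3(r): 1
sum over floor = 5

5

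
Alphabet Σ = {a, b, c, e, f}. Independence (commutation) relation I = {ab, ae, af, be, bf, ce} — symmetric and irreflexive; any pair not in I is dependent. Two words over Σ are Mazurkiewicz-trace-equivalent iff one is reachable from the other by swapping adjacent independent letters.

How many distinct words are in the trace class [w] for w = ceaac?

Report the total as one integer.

piece 0:c — minimal
piece 1:e — minimal
piece 2:a rests on {0:c}
piece 3:a rests on {2:a}
piece 4:c rests on {3:a}
minimal pieces: {0:c, 1:e}
ways to finish when only these pieces remain (= sum over removing one remaining piece with nothing left below it):
  1 left: {1}→1  {4}→1
  2 left: {1,4}→2  {3,4}→1
  3 left: {1,3,4}→3  {2,3,4}→1
  placing 0:c first → 4 extensions
  placing 1:e first → 1 extensions
total linear extensions = 5

5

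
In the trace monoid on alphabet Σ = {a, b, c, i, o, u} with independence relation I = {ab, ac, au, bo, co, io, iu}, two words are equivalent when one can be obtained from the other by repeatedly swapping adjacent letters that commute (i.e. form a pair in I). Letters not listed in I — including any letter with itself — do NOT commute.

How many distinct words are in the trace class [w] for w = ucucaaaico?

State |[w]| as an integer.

125

0(u) covers ∅
1(c) covers 0:u
2(u) covers 1:c
3(c) covers 2:u
4(a) covers ∅
5(a) covers 4:a
6(a) covers 5:a
7(i) covers 3:c, 6:a
8(c) covers 7:i
9(o) covers 2:u, 6:a
floor of heap: 0:u, 4:a
completions by unplaced set U, small U first (add the entries for U minus each lowest piece of U):
  |U|=1: {8}:1  {9}:1
  |U|=2: {7,8}:1  {8,9}:2
  |U|=3: {3,7,8}:1  {7,8,9}:3
  |U|=4: {3,7,8,9}:4  {6,7,8,9}:3
  |U|=5: {2,3,7,8,9}:4  {3,6,7,8,9}:7  {5,6,7,8,9}:3
  |U|=6: {1,2,3,7,8,9}:4  {2,3,6,7,8,9}:11  {3,5,6,7,8,9}:10  {4,5,6,7,8,9}:3
  |U|=7: {0,1,2,3,7,8,9}:4  {1,2,3,6,7,8,9}:15  {2,3,5,6,7,8,9}:21  {3,4,5,6,7,8,9}:13
  |U|=8: {0,1,2,3,6,7,8,9}:19  {1,2,3,5,6,7,8,9}:36  {2,3,4,5,6,7,8,9}:34
  start at 0(u): 70
  start at 4(a): 55
sum over floor = 125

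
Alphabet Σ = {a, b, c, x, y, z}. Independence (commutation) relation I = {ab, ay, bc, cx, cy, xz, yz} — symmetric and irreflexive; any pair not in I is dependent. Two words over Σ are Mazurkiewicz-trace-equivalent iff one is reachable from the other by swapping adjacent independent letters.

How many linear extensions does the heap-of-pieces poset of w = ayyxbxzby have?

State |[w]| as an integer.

drop 0:a onto floor
drop 1:y onto floor
drop 2:y onto {1:y}
drop 3:x onto {0:a, 2:y}
drop 4:b onto {3:x}
drop 5:x onto {4:b}
drop 6:z onto {4:b}
drop 7:b onto {5:x, 6:z}
drop 8:y onto {7:b}
ground layer = {0:a, 1:y}
drop-orders for the pieces not yet dropped (sum over which currently-grounded one goes next):
  1 to go: {8} 1
  2 to go: {7,8} 1
  3 to go: {5,7,8} 1  {6,7,8} 1
  4 to go: {5,6,7,8} 2
  5 to go: {4,5,6,7,8} 2
  6 to go: {3,4,5,6,7,8} 2
  7 to go: {0,3,4,5,6,7,8} 2  {2,3,4,5,6,7,8} 2
  if 0:a drops first: 2 orders
  if 1:y drops first: 4 orders
heap linearizations: 6

6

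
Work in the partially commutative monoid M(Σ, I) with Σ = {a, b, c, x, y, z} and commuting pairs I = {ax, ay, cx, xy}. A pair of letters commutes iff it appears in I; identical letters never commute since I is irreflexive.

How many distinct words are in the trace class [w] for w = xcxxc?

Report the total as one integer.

10

drop 0:x onto floor
drop 1:c onto floor
drop 2:x onto {0:x}
drop 3:x onto {2:x}
drop 4:c onto {1:c}
ground layer = {0:x, 1:c}
drop-orders for the pieces not yet dropped (sum over which currently-grounded one goes next):
  1 to go: {3} 1  {4} 1
  2 to go: {1,4} 1  {2,3} 1  {3,4} 2
  3 to go: {0,2,3} 1  {1,3,4} 3  {2,3,4} 3
  if 0:x drops first: 6 orders
  if 1:c drops first: 4 orders
heap linearizations: 10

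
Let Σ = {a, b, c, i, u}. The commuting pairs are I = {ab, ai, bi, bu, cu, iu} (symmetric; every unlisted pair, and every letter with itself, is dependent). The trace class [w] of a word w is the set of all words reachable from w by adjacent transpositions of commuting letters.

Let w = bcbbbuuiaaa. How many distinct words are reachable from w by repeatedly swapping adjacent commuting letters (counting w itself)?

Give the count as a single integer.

0(b) covers ∅
1(c) covers 0:b
2(b) covers 1:c
3(b) covers 2:b
4(b) covers 3:b
5(u) covers ∅
6(u) covers 5:u
7(i) covers 1:c
8(a) covers 1:c, 6:u
9(a) covers 8:a
10(a) covers 9:a
floor of heap: 0:b, 5:u
completions by unplaced set U, small U first (add the entries for U minus each lowest piece of U):
  |U|=1: {4}:1  {7}:1  {10}:1
  |U|=2: {3,4}:1  {4,7}:2  {4,10}:2  {7,10}:2  {9,10}:1
  |U|=3: {2,3,4}:1  {3,4,7}:3  {3,4,10}:3  {4,7,10}:6  {4,9,10}:3  {7,9,10}:3  {8,9,10}:1
  |U|=4: {2,3,4,7}:4  {2,3,4,10}:4  {3,4,7,10}:12  {3,4,9,10}:6  {4,7,9,10}:12  {4,8,9,10}:4  {6,8,9,10}:1  {7,8,9,10}:4
  |U|=5: {2,3,4,7,10}:20  {2,3,4,9,10}:10  {3,4,7,9,10}:30  {3,4,8,9,10}:10  {4,6,8,9,10}:5  {4,7,8,9,10}:20  {5,6,8,9,10}:1  {6,7,8,9,10}:5
  |U|=6: {2,3,4,7,9,10}:60  {2,3,4,8,9,10}:20  {3,4,6,8,9,10}:15  {3,4,7,8,9,10}:60  {4,5,6,8,9,10}:6  {4,6,7,8,9,10}:30  {5,6,7,8,9,10}:6
  |U|=7: {2,3,4,6,8,9,10}:35  {2,3,4,7,8,9,10}:140  {3,4,5,6,8,9,10}:21  {3,4,6,7,8,9,10}:105  {4,5,6,7,8,9,10}:42
  |U|=8: {1,2,3,4,7,8,9,10}:140  {2,3,4,5,6,8,9,10}:56  {2,3,4,6,7,8,9,10}:280  {3,4,5,6,7,8,9,10}:168
  |U|=9: {0,1,2,3,4,7,8,9,10}:140  {1,2,3,4,6,7,8,9,10}:420  {2,3,4,5,6,7,8,9,10}:504
  start at 0(b): 924
  start at 5(u): 560
sum over floor = 1484

1484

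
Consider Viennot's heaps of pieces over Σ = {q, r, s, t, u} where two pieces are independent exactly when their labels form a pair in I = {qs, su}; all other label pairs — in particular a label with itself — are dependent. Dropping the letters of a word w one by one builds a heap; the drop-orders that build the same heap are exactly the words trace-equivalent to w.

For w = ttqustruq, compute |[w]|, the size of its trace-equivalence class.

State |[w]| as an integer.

#0=t has no predecessor
#1=t depends on [0:t]
#2=q depends on [1:t]
#3=u depends on [2:q]
#4=s depends on [1:t]
#5=t depends on [3:u, 4:s]
#6=r depends on [5:t]
#7=u depends on [6:r]
#8=q depends on [7:u]
sources: [0:t]
N(rest) = Σ N(rest − s) over sources s of rest; N(one piece) = 1:
  size 1 → [8]=1
  size 2 → [7,8]=1
  size 3 → [6,7,8]=1
  size 4 → [5,6,7,8]=1
  size 5 → [3,5,6,7,8]=1  [4,5,6,7,8]=1
  size 6 → [2,3,5,6,7,8]=1  [3,4,5,6,7,8]=2
  size 7 → [2,3,4,5,6,7,8]=3
  first=0(t) contributes 3

3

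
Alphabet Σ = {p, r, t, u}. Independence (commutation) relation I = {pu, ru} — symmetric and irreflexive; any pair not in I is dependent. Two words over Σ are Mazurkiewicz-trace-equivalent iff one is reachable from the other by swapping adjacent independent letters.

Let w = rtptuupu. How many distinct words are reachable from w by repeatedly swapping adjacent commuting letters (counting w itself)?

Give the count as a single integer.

4

#0=r has no predecessor
#1=t depends on [0:r]
#2=p depends on [1:t]
#3=t depends on [2:p]
#4=u depends on [3:t]
#5=u depends on [4:u]
#6=p depends on [3:t]
#7=u depends on [5:u]
sources: [0:r]
N(rest) = Σ N(rest − s) over sources s of rest; N(one piece) = 1:
  size 1 → [6]=1  [7]=1
  size 2 → [5,7]=1  [6,7]=2
  size 3 → [4,5,7]=1  [5,6,7]=3
  size 4 → [4,5,6,7]=4
  size 5 → [3,4,5,6,7]=4
  size 6 → [2,3,4,5,6,7]=4
  first=0(r) contributes 4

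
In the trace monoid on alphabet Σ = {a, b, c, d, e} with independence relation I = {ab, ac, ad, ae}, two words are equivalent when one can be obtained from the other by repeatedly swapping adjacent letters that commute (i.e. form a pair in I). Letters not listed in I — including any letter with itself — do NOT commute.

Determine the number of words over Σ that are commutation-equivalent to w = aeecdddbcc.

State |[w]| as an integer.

#0=a has no predecessor
#1=e has no predecessor
#2=e depends on [1:e]
#3=c depends on [2:e]
#4=d depends on [3:c]
#5=d depends on [4:d]
#6=d depends on [5:d]
#7=b depends on [6:d]
#8=c depends on [7:b]
#9=c depends on [8:c]
sources: [0:a, 1:e]
N(rest) = Σ N(rest − s) over sources s of rest; N(one piece) = 1:
  size 1 → [0]=1  [9]=1
  size 2 → [0,9]=2  [8,9]=1
  size 3 → [0,8,9]=3  [7,8,9]=1
  size 4 → [0,7,8,9]=4  [6,7,8,9]=1
  size 5 → [0,6,7,8,9]=5  [5,6,7,8,9]=1
  size 6 → [0,5,6,7,8,9]=6  [4,5,6,7,8,9]=1
  size 7 → [0,4,5,6,7,8,9]=7  [3,4,5,6,7,8,9]=1
  size 8 → [0,3,4,5,6,7,8,9]=8  [2,3,4,5,6,7,8,9]=1
  first=0(a) contributes 1
  first=1(e) contributes 9
|[w]| = 10

10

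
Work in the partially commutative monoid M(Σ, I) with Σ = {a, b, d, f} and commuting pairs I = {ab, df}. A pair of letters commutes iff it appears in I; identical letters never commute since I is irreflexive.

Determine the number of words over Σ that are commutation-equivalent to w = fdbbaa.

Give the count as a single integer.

12

drop 0:f onto floor
drop 1:d onto floor
drop 2:b onto {0:f, 1:d}
drop 3:b onto {2:b}
drop 4:a onto {0:f, 1:d}
drop 5:a onto {4:a}
ground layer = {0:f, 1:d}
drop-orders for the pieces not yet dropped (sum over which currently-grounded one goes next):
  1 to go: {3} 1  {5} 1
  2 to go: {2,3} 1  {3,5} 2  {4,5} 1
  3 to go: {2,3,5} 3  {3,4,5} 3
  4 to go: {2,3,4,5} 6
  if 0:f drops first: 6 orders
  if 1:d drops first: 6 orders
heap linearizations: 12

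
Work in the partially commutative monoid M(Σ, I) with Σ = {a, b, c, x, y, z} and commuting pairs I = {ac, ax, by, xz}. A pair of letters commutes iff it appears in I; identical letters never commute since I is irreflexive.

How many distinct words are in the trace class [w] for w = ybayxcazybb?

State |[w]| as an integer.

18

0(y) covers ∅
1(b) covers ∅
2(a) covers 0:y, 1:b
3(y) covers 2:a
4(x) covers 3:y
5(c) covers 4:x
6(a) covers 3:y
7(z) covers 5:c, 6:a
8(y) covers 7:z
9(b) covers 7:z
10(b) covers 9:b
floor of heap: 0:y, 1:b
completions by unplaced set U, small U first (add the entries for U minus each lowest piece of U):
  |U|=1: {8}:1  {10}:1
  |U|=2: {8,10}:2  {9,10}:1
  |U|=3: {8,9,10}:3
  |U|=4: {7,8,9,10}:3
  |U|=5: {5,7,8,9,10}:3  {6,7,8,9,10}:3
  |U|=6: {4,5,7,8,9,10}:3  {5,6,7,8,9,10}:6
  |U|=7: {4,5,6,7,8,9,10}:9
  |U|=8: {3,4,5,6,7,8,9,10}:9
  |U|=9: {2,3,4,5,6,7,8,9,10}:9
  start at 0(y): 9
  start at 1(b): 9
sum over floor = 18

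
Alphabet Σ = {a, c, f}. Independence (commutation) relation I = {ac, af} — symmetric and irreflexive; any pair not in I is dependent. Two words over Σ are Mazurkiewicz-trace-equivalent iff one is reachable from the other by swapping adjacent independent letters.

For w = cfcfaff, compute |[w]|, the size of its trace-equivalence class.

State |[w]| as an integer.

7

#0=c has no predecessor
#1=f depends on [0:c]
#2=c depends on [1:f]
#3=f depends on [2:c]
#4=a has no predecessor
#5=f depends on [3:f]
#6=f depends on [5:f]
sources: [0:c, 4:a]
N(rest) = Σ N(rest − s) over sources s of rest; N(one piece) = 1:
  size 1 → [4]=1  [6]=1
  size 2 → [4,6]=2  [5,6]=1
  size 3 → [3,5,6]=1  [4,5,6]=3
  size 4 → [2,3,5,6]=1  [3,4,5,6]=4
  size 5 → [1,2,3,5,6]=1  [2,3,4,5,6]=5
  first=0(c) contributes 6
  first=4(a) contributes 1
|[w]| = 7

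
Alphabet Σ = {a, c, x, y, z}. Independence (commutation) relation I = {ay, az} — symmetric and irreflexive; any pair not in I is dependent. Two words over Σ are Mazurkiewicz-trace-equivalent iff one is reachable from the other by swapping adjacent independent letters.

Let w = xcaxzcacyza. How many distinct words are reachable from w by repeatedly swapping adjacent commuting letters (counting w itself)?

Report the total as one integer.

piece 0:x — minimal
piece 1:c rests on {0:x}
piece 2:a rests on {1:c}
piece 3:x rests on {2:a}
piece 4:z rests on {3:x}
piece 5:c rests on {4:z}
piece 6:a rests on {5:c}
piece 7:c rests on {6:a}
piece 8:y rests on {7:c}
piece 9:z rests on {8:y}
piece 10:a rests on {7:c}
minimal pieces: {0:x}
ways to finish when only these pieces remain (= sum over removing one remaining piece with nothing left below it):
  1 left: {9}→1  {10}→1
  2 left: {8,9}→1  {9,10}→2
  3 left: {8,9,10}→3
  4 left: {7,8,9,10}→3
  5 left: {6,7,8,9,10}→3
  6 left: {5,6,7,8,9,10}→3
  7 left: {4,5,6,7,8,9,10}→3
  8 left: {3,4,5,6,7,8,9,10}→3
  9 left: {2,3,4,5,6,7,8,9,10}→3
  placing 0:x first → 3 extensions

3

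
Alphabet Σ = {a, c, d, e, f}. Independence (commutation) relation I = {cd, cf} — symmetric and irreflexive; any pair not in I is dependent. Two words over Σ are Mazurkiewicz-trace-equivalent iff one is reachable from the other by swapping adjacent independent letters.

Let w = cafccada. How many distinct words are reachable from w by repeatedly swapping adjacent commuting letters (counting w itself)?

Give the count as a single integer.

drop 0:c onto floor
drop 1:a onto {0:c}
drop 2:f onto {1:a}
drop 3:c onto {1:a}
drop 4:c onto {3:c}
drop 5:a onto {2:f, 4:c}
drop 6:d onto {5:a}
drop 7:a onto {6:d}
ground layer = {0:c}
drop-orders for the pieces not yet dropped (sum over which currently-grounded one goes next):
  1 to go: {7} 1
  2 to go: {6,7} 1
  3 to go: {5,6,7} 1
  4 to go: {2,5,6,7} 1  {4,5,6,7} 1
  5 to go: {2,4,5,6,7} 2  {3,4,5,6,7} 1
  6 to go: {2,3,4,5,6,7} 3
  if 0:c drops first: 3 orders

3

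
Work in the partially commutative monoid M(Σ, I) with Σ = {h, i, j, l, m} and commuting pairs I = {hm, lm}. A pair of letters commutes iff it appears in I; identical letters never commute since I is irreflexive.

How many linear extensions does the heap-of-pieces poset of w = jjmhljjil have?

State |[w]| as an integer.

drop 0:j onto floor
drop 1:j onto {0:j}
drop 2:m onto {1:j}
drop 3:h onto {1:j}
drop 4:l onto {3:h}
drop 5:j onto {2:m, 4:l}
drop 6:j onto {5:j}
drop 7:i onto {6:j}
drop 8:l onto {7:i}
ground layer = {0:j}
drop-orders for the pieces not yet dropped (sum over which currently-grounded one goes next):
  1 to go: {8} 1
  2 to go: {7,8} 1
  3 to go: {6,7,8} 1
  4 to go: {5,6,7,8} 1
  5 to go: {2,5,6,7,8} 1  {4,5,6,7,8} 1
  6 to go: {2,4,5,6,7,8} 2  {3,4,5,6,7,8} 1
  7 to go: {2,3,4,5,6,7,8} 3
  if 0:j drops first: 3 orders

3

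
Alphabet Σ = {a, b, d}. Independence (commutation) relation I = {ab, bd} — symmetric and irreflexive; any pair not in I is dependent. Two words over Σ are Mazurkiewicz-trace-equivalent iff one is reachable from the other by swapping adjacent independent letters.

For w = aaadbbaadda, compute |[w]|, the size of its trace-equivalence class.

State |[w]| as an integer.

0(a) covers ∅
1(a) covers 0:a
2(a) covers 1:a
3(d) covers 2:a
4(b) covers ∅
5(b) covers 4:b
6(a) covers 3:d
7(a) covers 6:a
8(d) covers 7:a
9(d) covers 8:d
10(a) covers 9:d
floor of heap: 0:a, 4:b
completions by unplaced set U, small U first (add the entries for U minus each lowest piece of U):
  |U|=1: {5}:1  {10}:1
  |U|=2: {4,5}:1  {5,10}:2  {9,10}:1
  |U|=3: {4,5,10}:3  {5,9,10}:3  {8,9,10}:1
  |U|=4: {4,5,9,10}:6  {5,8,9,10}:4  {7,8,9,10}:1
  |U|=5: {4,5,8,9,10}:10  {5,7,8,9,10}:5  {6,7,8,9,10}:1
  |U|=6: {3,6,7,8,9,10}:1  {4,5,7,8,9,10}:15  {5,6,7,8,9,10}:6
  |U|=7: {2,3,6,7,8,9,10}:1  {3,5,6,7,8,9,10}:7  {4,5,6,7,8,9,10}:21
  |U|=8: {1,2,3,6,7,8,9,10}:1  {2,3,5,6,7,8,9,10}:8  {3,4,5,6,7,8,9,10}:28
  |U|=9: {0,1,2,3,6,7,8,9,10}:1  {1,2,3,5,6,7,8,9,10}:9  {2,3,4,5,6,7,8,9,10}:36
  start at 0(a): 45
  start at 4(b): 10
sum over floor = 55

55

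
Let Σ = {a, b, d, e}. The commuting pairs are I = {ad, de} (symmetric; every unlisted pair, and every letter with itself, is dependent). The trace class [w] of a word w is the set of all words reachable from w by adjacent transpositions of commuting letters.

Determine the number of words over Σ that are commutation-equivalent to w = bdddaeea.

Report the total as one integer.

drop 0:b onto floor
drop 1:d onto {0:b}
drop 2:d onto {1:d}
drop 3:d onto {2:d}
drop 4:a onto {0:b}
drop 5:e onto {4:a}
drop 6:e onto {5:e}
drop 7:a onto {6:e}
ground layer = {0:b}
drop-orders for the pieces not yet dropped (sum over which currently-grounded one goes next):
  1 to go: {3} 1  {7} 1
  2 to go: {2,3} 1  {3,7} 2  {6,7} 1
  3 to go: {1,2,3} 1  {2,3,7} 3  {3,6,7} 3  {5,6,7} 1
  4 to go: {1,2,3,7} 4  {2,3,6,7} 6  {3,5,6,7} 4  {4,5,6,7} 1
  5 to go: {1,2,3,6,7} 10  {2,3,5,6,7} 10  {3,4,5,6,7} 5
  6 to go: {1,2,3,5,6,7} 20  {2,3,4,5,6,7} 15
  if 0:b drops first: 35 orders

35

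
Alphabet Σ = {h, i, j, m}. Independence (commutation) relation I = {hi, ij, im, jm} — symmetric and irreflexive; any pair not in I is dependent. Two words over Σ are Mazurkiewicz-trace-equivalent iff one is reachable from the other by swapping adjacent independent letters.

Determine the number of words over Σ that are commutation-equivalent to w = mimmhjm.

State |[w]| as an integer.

14

0(m) covers ∅
1(i) covers ∅
2(m) covers 0:m
3(m) covers 2:m
4(h) covers 3:m
5(j) covers 4:h
6(m) covers 4:h
floor of heap: 0:m, 1:i
completions by unplaced set U, small U first (add the entries for U minus each lowest piece of U):
  |U|=1: {1}:1  {5}:1  {6}:1
  |U|=2: {1,5}:2  {1,6}:2  {5,6}:2
  |U|=3: {1,5,6}:6  {4,5,6}:2
  |U|=4: {1,4,5,6}:8  {3,4,5,6}:2
  |U|=5: {1,3,4,5,6}:10  {2,3,4,5,6}:2
  start at 0(m): 12
  start at 1(i): 2
sum over floor = 14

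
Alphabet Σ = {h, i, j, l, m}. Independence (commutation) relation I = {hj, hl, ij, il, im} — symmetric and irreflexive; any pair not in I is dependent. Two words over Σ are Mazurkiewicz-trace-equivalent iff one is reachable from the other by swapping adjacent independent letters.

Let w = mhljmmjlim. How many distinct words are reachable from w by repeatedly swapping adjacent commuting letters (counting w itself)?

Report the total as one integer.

piece 0:m — minimal
piece 1:h rests on {0:m}
piece 2:l rests on {0:m}
piece 3:j rests on {2:l}
piece 4:m rests on {1:h, 3:j}
piece 5:m rests on {4:m}
piece 6:j rests on {5:m}
piece 7:l rests on {6:j}
piece 8:i rests on {1:h}
piece 9:m rests on {7:l}
minimal pieces: {0:m}
ways to finish when only these pieces remain (= sum over removing one remaining piece with nothing left below it):
  1 left: {8}→1  {9}→1
  2 left: {7,9}→1  {8,9}→2
  3 left: {6,7,9}→1  {7,8,9}→3
  4 left: {5,6,7,9}→1  {6,7,8,9}→4
  5 left: {4,5,6,7,9}→1  {5,6,7,8,9}→5
  6 left: {3,4,5,6,7,9}→1  {4,5,6,7,8,9}→6
  7 left: {1,4,5,6,7,8,9}→6  {2,3,4,5,6,7,9}→1  {3,4,5,6,7,8,9}→7
  8 left: {1,3,4,5,6,7,8,9}→13  {2,3,4,5,6,7,8,9}→8
  placing 0:m first → 21 extensions

21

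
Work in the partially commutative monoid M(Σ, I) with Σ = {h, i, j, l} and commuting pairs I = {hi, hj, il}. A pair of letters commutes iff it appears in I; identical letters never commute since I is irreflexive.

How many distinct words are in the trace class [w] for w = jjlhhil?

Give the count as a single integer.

5

0(j) covers ∅
1(j) covers 0:j
2(l) covers 1:j
3(h) covers 2:l
4(h) covers 3:h
5(i) covers 1:j
6(l) covers 4:h
floor of heap: 0:j
completions by unplaced set U, small U first (add the entries for U minus each lowest piece of U):
  |U|=1: {5}:1  {6}:1
  |U|=2: {4,6}:1  {5,6}:2
  |U|=3: {3,4,6}:1  {4,5,6}:3
  |U|=4: {2,3,4,6}:1  {3,4,5,6}:4
  |U|=5: {2,3,4,5,6}:5
  start at 0(j): 5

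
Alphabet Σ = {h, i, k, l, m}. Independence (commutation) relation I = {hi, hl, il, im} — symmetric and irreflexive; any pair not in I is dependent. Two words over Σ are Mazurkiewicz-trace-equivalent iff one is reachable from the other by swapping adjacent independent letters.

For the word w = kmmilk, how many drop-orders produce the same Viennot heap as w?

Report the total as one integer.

drop 0:k onto floor
drop 1:m onto {0:k}
drop 2:m onto {1:m}
drop 3:i onto {0:k}
drop 4:l onto {2:m}
drop 5:k onto {3:i, 4:l}
ground layer = {0:k}
drop-orders for the pieces not yet dropped (sum over which currently-grounded one goes next):
  1 to go: {5} 1
  2 to go: {3,5} 1  {4,5} 1
  3 to go: {2,4,5} 1  {3,4,5} 2
  4 to go: {1,2,4,5} 1  {2,3,4,5} 3
  if 0:k drops first: 4 orders

4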